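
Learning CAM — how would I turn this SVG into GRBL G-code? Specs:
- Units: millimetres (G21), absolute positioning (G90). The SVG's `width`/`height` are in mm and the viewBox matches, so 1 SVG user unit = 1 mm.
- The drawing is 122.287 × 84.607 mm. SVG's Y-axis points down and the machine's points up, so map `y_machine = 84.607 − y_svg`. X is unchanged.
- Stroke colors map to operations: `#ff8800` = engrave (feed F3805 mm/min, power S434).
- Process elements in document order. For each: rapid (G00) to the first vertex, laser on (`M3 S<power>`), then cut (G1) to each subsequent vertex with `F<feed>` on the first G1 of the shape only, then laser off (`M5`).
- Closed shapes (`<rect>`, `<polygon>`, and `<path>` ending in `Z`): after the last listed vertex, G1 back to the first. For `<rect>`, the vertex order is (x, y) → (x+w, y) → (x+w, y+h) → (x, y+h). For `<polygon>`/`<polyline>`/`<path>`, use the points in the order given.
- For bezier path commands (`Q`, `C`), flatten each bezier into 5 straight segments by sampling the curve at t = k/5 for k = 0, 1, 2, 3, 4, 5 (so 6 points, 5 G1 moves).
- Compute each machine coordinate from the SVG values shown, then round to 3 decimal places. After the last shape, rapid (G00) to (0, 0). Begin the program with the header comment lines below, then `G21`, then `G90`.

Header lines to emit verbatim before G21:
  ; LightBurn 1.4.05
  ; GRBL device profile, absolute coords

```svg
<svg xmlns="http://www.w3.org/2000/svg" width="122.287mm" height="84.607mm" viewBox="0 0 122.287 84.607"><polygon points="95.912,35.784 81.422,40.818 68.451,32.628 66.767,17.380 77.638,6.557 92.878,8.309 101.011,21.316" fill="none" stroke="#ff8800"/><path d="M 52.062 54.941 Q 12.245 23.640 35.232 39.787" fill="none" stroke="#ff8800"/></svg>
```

viewBox `0 0 122.287 84.607` with mm width/height → 1 unit = 1 mm. Flip: y_m = 84.607 − y_svg.

**Shape 1** — `<polygon>` regular polygon, stroke `#ff8800` → engrave (S434, F3805). Machine vertices: (95.912,48.823) → (81.422,43.789) → (68.451,51.979) → (66.767,67.227) → (77.638,78.050) → (92.878,76.298) → (101.011,63.291) → (95.912,48.823). Closed: final G1 returns to the first vertex.

**Shape 2** — `<path>` quadratic bezier, stroke `#ff8800` → engrave (S434, F3805). Control points (SVG): P0=(52.062,54.941), P1=(12.245,23.640), P2=(35.232,39.787); sampled at t=k/5. Machine vertices: (52.062,29.666) → (38.647,40.288) → (30.257,47.115) → (26.891,50.146) → (28.549,49.381) → (35.232,44.820). Open path.

; LightBurn 1.4.05
; GRBL device profile, absolute coords
G21
G90
G00 X95.912 Y48.823
M3 S434
G1 X81.422 Y43.789 F3805
G1 X68.451 Y51.979
G1 X66.767 Y67.227
G1 X77.638 Y78.050
G1 X92.878 Y76.298
G1 X101.011 Y63.291
G1 X95.912 Y48.823
M5
G00 X52.062 Y29.666
M3 S434
G1 X38.647 Y40.288 F3805
G1 X30.257 Y47.115
G1 X26.891 Y50.146
G1 X28.549 Y49.381
G1 X35.232 Y44.820
M5
G00 X0.000 Y0.000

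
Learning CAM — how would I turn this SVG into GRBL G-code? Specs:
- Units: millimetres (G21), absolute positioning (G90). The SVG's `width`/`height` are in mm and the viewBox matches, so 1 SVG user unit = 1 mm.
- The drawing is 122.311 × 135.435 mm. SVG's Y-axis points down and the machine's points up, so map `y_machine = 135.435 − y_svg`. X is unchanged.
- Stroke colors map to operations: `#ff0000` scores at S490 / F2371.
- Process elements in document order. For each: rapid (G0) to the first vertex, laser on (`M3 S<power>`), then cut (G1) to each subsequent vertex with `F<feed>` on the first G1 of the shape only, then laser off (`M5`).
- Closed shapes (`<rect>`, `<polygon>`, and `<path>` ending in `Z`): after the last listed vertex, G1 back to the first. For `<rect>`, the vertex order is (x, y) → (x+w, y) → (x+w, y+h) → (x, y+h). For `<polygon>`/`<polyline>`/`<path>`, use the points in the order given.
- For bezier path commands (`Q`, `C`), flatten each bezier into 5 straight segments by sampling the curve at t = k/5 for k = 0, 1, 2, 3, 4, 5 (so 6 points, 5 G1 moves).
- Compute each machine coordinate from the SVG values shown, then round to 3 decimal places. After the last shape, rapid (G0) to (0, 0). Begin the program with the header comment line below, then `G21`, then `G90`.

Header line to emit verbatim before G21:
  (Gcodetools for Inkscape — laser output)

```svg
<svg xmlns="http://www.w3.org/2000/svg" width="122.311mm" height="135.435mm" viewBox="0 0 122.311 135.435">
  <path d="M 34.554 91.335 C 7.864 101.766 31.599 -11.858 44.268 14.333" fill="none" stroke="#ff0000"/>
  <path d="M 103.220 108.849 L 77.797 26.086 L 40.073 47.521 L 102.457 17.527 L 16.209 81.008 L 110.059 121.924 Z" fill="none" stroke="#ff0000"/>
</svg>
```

(Gcodetools for Inkscape — laser output)
G21
G90
G0 X34.554 Y44.100
M3 S490
G1 X24.099 Y50.617 F2371
G1 X22.795 Y74.242
G1 X27.689 Y102.308
G1 X35.831 Y122.150
G1 X44.268 Y121.102
M5
G0 X103.220 Y26.586
M3 S490
G1 X77.797 Y109.349 F2371
G1 X40.073 Y87.914
G1 X102.457 Y117.908
G1 X16.209 Y54.427
G1 X110.059 Y13.511
G1 X103.220 Y26.586
M5
G0 X0.000 Y0.000

1 u = 1 mm; y_m = 135.435 − y.

[1] `<path>` cubic bezier, #ff0000→score S490 F2371: (34.554,44.100) → (24.099,50.617) → (22.795,74.242) → (27.689,102.308) → (35.831,122.150) → (44.268,121.102)

[2] `<path>` closed polygon, #ff0000→score S490 F2371: (103.220,26.586) → (77.797,109.349) → (40.073,87.914) → (102.457,117.908) → (16.209,54.427) → (110.059,13.511) → (103.220,26.586) (closed)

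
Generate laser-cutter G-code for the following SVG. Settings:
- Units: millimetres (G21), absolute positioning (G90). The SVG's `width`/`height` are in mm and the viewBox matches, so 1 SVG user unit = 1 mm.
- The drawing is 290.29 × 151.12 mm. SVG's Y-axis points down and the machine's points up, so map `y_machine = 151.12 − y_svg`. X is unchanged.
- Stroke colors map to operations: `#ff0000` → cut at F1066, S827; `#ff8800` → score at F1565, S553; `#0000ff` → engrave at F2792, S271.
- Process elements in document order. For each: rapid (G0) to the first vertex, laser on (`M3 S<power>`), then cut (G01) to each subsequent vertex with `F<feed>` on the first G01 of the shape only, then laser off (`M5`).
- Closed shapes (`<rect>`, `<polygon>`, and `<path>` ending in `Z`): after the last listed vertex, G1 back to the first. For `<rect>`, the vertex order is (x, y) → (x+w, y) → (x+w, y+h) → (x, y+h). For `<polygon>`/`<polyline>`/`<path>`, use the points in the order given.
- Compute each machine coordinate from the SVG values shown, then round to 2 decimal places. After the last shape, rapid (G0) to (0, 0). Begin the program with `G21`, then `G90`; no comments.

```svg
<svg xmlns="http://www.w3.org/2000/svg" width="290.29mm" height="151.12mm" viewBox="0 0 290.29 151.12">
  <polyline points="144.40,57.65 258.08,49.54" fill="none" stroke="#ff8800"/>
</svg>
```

G21
G90
G0 X144.40 Y93.47
M3 S553
G01 X258.08 Y101.58 F1565
M5
G0 X0.00 Y0.00

viewBox `0 0 290.29 151.12` with mm width/height → 1 unit = 1 mm. Flip: y_m = 151.12 − y_svg.

**Shape 1** — `<polyline>` line segment, stroke `#ff8800` → score (S553, F1565). Machine vertices: (144.40,93.47) → (258.08,101.58). Open path.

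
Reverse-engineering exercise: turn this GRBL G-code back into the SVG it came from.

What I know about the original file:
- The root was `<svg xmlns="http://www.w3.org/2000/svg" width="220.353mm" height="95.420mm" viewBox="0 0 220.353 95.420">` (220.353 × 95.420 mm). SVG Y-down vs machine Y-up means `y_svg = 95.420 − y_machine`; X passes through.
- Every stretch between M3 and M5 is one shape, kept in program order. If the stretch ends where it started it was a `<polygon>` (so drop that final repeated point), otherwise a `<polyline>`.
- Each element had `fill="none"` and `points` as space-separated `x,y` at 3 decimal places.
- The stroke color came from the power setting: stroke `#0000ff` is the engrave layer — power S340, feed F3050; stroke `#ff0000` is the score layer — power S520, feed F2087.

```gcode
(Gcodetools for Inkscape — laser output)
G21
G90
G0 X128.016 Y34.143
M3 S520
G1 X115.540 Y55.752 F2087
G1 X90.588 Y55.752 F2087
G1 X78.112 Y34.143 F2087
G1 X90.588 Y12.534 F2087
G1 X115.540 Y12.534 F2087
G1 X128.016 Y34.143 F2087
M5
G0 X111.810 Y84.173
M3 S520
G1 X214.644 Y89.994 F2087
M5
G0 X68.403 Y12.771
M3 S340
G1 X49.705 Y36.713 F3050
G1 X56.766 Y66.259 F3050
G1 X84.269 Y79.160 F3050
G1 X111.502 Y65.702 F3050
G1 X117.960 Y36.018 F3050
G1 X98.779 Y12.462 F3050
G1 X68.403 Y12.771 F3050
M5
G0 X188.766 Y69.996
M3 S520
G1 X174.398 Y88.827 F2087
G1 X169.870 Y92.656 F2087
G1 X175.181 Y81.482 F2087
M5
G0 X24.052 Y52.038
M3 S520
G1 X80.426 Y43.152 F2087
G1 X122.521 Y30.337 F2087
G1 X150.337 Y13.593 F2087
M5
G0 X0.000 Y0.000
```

Machine Y-up, SVG Y-down with viewBox height 95.420, so y_svg = 95.420 − y_machine; X carries over.

Run 1: the run's S520 means `#ff0000` (score). The run returns to its start, so emit a `<polygon>` with points (Y-flipped): 128.016,61.277 115.540,39.668 90.588,39.668 78.112,61.277 90.588,82.886 115.540,82.886.

Run 2: the run's S520 means `#ff0000` (score). The run is open, so emit a `<polyline>` with points (Y-flipped): 111.810,11.247 214.644,5.426.

Run 3: the run's S340 means `#0000ff` (engrave). The run returns to its start, so emit a `<polygon>` with points (Y-flipped): 68.403,82.649 49.705,58.707 56.766,29.161 84.269,16.260 111.502,29.718 117.960,59.402 98.779,82.958.

Run 4: the run's S520 means `#ff0000` (score). The run is open, so emit a `<polyline>` with points (Y-flipped): 188.766,25.424 174.398,6.593 169.870,2.764 175.181,13.938.

Run 5: power S520 maps to stroke `#ff0000` (score). The run is open, so emit a `<polyline>` with points (Y-flipped): 24.052,43.382 80.426,52.268 122.521,65.083 150.337,81.827.

<svg xmlns="http://www.w3.org/2000/svg" width="220.353mm" height="95.420mm" viewBox="0 0 220.353 95.420">
  <polygon points="128.016,61.277 115.540,39.668 90.588,39.668 78.112,61.277 90.588,82.886 115.540,82.886" fill="none" stroke="#ff0000"/>
  <polyline points="111.810,11.247 214.644,5.426" fill="none" stroke="#ff0000"/>
  <polygon points="68.403,82.649 49.705,58.707 56.766,29.161 84.269,16.260 111.502,29.718 117.960,59.402 98.779,82.958" fill="none" stroke="#0000ff"/>
  <polyline points="188.766,25.424 174.398,6.593 169.870,2.764 175.181,13.938" fill="none" stroke="#ff0000"/>
  <polyline points="24.052,43.382 80.426,52.268 122.521,65.083 150.337,81.827" fill="none" stroke="#ff0000"/>
</svg>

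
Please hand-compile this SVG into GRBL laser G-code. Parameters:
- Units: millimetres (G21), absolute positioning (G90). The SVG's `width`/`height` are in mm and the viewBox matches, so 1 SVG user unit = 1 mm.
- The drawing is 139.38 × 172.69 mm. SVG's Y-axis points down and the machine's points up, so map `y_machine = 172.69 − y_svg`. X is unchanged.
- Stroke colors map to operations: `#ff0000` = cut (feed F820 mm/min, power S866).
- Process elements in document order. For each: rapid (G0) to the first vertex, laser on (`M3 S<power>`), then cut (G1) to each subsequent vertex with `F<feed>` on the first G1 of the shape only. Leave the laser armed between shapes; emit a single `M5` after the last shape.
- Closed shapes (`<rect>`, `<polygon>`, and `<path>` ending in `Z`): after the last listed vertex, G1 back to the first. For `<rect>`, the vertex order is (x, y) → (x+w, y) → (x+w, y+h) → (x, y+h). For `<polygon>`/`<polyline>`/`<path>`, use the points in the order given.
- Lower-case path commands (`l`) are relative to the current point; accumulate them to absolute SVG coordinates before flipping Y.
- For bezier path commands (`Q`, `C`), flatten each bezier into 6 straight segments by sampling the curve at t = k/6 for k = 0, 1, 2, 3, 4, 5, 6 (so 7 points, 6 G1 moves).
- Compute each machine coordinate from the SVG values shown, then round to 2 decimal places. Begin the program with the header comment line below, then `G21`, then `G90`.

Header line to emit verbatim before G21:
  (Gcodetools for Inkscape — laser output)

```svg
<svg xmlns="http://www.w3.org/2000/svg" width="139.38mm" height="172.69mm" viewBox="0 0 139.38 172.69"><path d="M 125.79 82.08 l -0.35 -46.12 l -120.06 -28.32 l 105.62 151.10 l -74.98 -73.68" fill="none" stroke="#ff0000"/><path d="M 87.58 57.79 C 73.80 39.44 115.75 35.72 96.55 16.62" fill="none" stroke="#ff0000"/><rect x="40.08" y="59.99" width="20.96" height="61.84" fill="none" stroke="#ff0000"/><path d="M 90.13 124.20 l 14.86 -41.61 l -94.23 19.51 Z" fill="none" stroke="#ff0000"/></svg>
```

(Gcodetools for Inkscape — laser output)
G21
G90
G0 X125.79 Y90.61
M3 S866
G1 X125.44 Y136.73 F820
G1 X5.38 Y165.05
G1 X111.00 Y13.95
G1 X36.02 Y87.63
G0 X87.58 Y114.90
M3 S866
G1 X84.79 Y122.99 F820
G1 X88.05 Y129.48
G1 X94.10 Y135.20
G1 X99.70 Y140.99
G1 X101.60 Y147.66
G1 X96.55 Y156.07
G0 X40.08 Y112.70
M3 S866
G1 X61.04 Y112.70 F820
G1 X61.04 Y50.86
G1 X40.08 Y50.86
G1 X40.08 Y112.70
G0 X90.13 Y48.49
M3 S866
G1 X104.99 Y90.10 F820
G1 X10.76 Y70.59
G1 X90.13 Y48.49
M5

viewBox `0 0 139.38 172.69` with mm width/height → 1 unit = 1 mm. Flip: y_m = 172.69 − y_svg.

**Shape 1** — `<path>` open polyline, stroke `#ff0000` → cut (S866, F820). Machine vertices: (125.79,90.61) → (125.44,136.73) → (5.38,165.05) → (111.00,13.95) → (36.02,87.63). Open path.

**Shape 2** — `<path>` cubic bezier, stroke `#ff0000` → cut (S866, F820). Control points (SVG): P0=(87.58,57.79), P1=(73.80,39.44), P2=(115.75,35.72), P3=(96.55,16.62); sampled at t=k/6. Machine vertices: (87.58,114.90) → (84.79,122.99) → (88.05,129.48) → (94.10,135.20) → (99.70,140.99) → (101.60,147.66) → (96.55,156.07). Open path.

**Shape 3** — `<rect>` rectangle, stroke `#ff0000` → cut (S866, F820). Machine vertices: (40.08,112.70) → (61.04,112.70) → (61.04,50.86) → (40.08,50.86) → (40.08,112.70). Closed: final G1 returns to the first vertex.

**Shape 4** — `<path>` closed polygon, stroke `#ff0000` → cut (S866, F820). Machine vertices: (90.13,48.49) → (104.99,90.10) → (10.76,70.59) → (90.13,48.49). Closed: final G1 returns to the first vertex.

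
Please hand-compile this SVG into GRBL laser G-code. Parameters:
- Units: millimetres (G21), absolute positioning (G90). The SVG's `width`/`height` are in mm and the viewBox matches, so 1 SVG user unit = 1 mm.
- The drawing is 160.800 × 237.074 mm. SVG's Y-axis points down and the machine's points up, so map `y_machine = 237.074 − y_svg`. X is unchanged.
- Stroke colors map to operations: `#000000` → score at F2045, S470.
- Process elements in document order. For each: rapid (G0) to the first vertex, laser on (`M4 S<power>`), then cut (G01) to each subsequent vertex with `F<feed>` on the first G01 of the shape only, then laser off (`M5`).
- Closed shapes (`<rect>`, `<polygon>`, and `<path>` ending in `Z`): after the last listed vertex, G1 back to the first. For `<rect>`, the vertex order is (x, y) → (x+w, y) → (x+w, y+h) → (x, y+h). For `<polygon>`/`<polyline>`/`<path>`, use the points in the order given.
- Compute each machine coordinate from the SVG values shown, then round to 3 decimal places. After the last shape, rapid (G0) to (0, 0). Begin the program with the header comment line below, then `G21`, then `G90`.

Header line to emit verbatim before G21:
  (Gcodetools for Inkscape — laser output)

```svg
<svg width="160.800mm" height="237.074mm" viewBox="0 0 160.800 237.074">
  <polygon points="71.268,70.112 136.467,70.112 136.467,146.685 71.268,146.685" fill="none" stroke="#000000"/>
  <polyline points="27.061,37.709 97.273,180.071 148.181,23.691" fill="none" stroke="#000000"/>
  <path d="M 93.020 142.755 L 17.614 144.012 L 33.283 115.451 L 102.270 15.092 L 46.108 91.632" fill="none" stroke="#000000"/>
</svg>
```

(Gcodetools for Inkscape — laser output)
G21
G90
G0 X71.268 Y166.962
M4 S470
G01 X136.467 Y166.962 F2045
G01 X136.467 Y90.389
G01 X71.268 Y90.389
G01 X71.268 Y166.962
M5
G0 X27.061 Y199.365
M4 S470
G01 X97.273 Y57.003 F2045
G01 X148.181 Y213.383
M5
G0 X93.020 Y94.319
M4 S470
G01 X17.614 Y93.062 F2045
G01 X33.283 Y121.623
G01 X102.270 Y221.982
G01 X46.108 Y145.442
M5
G0 X0.000 Y0.000

Since the viewBox matches the mm dimensions, user units are millimetres directly. The only transform is the Y-flip y_m = 237.074 − y_svg.

Shape 1 is a rectangle drawn with `<polygon>`. Its stroke #000000 means score at S470, F2045. After flipping Y the toolpath is (71.268,166.962) → (136.467,166.962) → (136.467,90.389) → (71.268,90.389) → (71.268,166.962), returning to the start.

Shape 2 is a open polyline drawn with `<polyline>`. Its stroke #000000 means score at S470, F2045. After flipping Y the toolpath is (27.061,199.365) → (97.273,57.003) → (148.181,213.383).

Shape 3 is a open polyline drawn with `<path>`. Its stroke #000000 means score at S470, F2045. After flipping Y the toolpath is (93.020,94.319) → (17.614,93.062) → (33.283,121.623) → (102.270,221.982) → (46.108,145.442).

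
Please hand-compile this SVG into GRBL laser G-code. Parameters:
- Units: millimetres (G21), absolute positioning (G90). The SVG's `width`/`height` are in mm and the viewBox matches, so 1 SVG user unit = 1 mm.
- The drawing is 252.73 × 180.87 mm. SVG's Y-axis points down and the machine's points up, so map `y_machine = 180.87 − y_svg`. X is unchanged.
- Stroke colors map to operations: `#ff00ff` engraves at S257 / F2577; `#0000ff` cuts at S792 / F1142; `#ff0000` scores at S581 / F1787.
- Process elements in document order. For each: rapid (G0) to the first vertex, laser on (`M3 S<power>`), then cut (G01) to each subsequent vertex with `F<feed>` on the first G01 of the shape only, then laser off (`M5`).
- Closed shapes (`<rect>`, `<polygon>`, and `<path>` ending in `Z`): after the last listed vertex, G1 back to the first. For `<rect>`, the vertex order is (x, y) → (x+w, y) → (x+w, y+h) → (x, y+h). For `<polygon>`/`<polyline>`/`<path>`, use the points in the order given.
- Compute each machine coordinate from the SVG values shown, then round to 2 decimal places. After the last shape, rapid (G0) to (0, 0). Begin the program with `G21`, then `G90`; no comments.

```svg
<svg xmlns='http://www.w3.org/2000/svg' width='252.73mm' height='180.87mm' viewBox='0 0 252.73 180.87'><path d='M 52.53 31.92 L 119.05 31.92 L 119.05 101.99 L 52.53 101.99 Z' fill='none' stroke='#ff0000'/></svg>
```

Since the viewBox matches the mm dimensions, user units are millimetres directly. The only transform is the Y-flip y_m = 180.87 − y_svg.

Shape 1 is a rectangle drawn with `<path>`. Its stroke #ff0000 means score at S581, F1787. After flipping Y the toolpath is (52.53,148.95) → (119.05,148.95) → (119.05,78.88) → (52.53,78.88) → (52.53,148.95), returning to the start.

G21
G90
G0 X52.53 Y148.95
M3 S581
G01 X119.05 Y148.95 F1787
G01 X119.05 Y78.88
G01 X52.53 Y78.88
G01 X52.53 Y148.95
M5
G0 X0.00 Y0.00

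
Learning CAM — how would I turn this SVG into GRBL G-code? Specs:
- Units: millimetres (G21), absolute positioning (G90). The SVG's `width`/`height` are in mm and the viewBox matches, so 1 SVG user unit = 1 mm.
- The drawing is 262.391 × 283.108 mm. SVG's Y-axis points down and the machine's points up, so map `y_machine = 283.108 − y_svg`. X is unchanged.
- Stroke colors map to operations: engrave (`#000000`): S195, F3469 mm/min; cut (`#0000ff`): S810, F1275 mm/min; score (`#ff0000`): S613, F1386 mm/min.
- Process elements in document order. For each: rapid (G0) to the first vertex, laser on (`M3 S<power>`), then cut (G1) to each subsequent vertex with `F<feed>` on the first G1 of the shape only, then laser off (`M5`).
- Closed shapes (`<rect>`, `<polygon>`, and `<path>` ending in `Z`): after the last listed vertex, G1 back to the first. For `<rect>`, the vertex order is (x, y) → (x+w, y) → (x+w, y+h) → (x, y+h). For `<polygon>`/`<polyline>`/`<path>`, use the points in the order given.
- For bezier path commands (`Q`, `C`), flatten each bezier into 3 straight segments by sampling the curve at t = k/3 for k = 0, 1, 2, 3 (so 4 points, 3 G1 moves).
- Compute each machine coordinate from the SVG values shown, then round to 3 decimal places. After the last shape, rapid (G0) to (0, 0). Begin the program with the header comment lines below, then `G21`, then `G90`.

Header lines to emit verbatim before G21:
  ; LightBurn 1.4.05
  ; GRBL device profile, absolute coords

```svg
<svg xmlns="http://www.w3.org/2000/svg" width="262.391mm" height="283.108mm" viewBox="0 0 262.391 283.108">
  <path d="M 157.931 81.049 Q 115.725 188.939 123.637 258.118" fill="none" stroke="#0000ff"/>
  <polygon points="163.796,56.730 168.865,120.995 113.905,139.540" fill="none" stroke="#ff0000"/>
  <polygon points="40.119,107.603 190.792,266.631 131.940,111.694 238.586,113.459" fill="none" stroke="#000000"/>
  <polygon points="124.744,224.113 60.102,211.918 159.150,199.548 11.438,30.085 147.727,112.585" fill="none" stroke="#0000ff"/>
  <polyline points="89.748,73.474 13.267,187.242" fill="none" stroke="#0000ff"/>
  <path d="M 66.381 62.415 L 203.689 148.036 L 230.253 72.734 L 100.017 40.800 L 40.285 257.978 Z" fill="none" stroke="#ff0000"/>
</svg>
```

; LightBurn 1.4.05
; GRBL device profile, absolute coords
G21
G90
G0 X157.931 Y202.059
M3 S810
G1 X135.362 Y134.434 F1275
G1 X123.931 Y75.411
G1 X123.637 Y24.990
M5
G0 X163.796 Y226.378
M3 S613
G1 X168.865 Y162.113 F1386
G1 X113.905 Y143.568
G1 X163.796 Y226.378
M5
G0 X40.119 Y175.505
M3 S195
G1 X190.792 Y16.477 F3469
G1 X131.940 Y171.414
G1 X238.586 Y169.649
G1 X40.119 Y175.505
M5
G0 X124.744 Y58.995
M3 S810
G1 X60.102 Y71.190 F1275
G1 X159.150 Y83.560
G1 X11.438 Y253.023
G1 X147.727 Y170.523
G1 X124.744 Y58.995
M5
G0 X89.748 Y209.634
M3 S810
G1 X13.267 Y95.866 F1275
M5
G0 X66.381 Y220.693
M3 S613
G1 X203.689 Y135.072 F1386
G1 X230.253 Y210.374
G1 X100.017 Y242.308
G1 X40.285 Y25.130
G1 X66.381 Y220.693
M5
G0 X0.000 Y0.000

viewBox `0 0 262.391 283.108` with mm width/height → 1 unit = 1 mm. Flip: y_m = 283.108 − y_svg.

**Shape 1** — `<path>` quadratic bezier, stroke `#0000ff` → cut (S810, F1275). Control points (SVG): P0=(157.931,81.049), P1=(115.725,188.939), P2=(123.637,258.118); sampled at t=k/3. Machine vertices: (157.931,202.059) → (135.362,134.434) → (123.931,75.411) → (123.637,24.990). Open path.

**Shape 2** — `<polygon>` closed polygon, stroke `#ff0000` → score (S613, F1386). Machine vertices: (163.796,226.378) → (168.865,162.113) → (113.905,143.568) → (163.796,226.378). Closed: final G1 returns to the first vertex.

**Shape 3** — `<polygon>` closed polygon, stroke `#000000` → engrave (S195, F3469). Machine vertices: (40.119,175.505) → (190.792,16.477) → (131.940,171.414) → (238.586,169.649) → (40.119,175.505). Closed: final G1 returns to the first vertex.

**Shape 4** — `<polygon>` closed polygon, stroke `#0000ff` → cut (S810, F1275). Machine vertices: (124.744,58.995) → (60.102,71.190) → (159.150,83.560) → (11.438,253.023) → (147.727,170.523) → (124.744,58.995). Closed: final G1 returns to the first vertex.

**Shape 5** — `<polyline>` line segment, stroke `#0000ff` → cut (S810, F1275). Machine vertices: (89.748,209.634) → (13.267,95.866). Open path.

**Shape 6** — `<path>` closed polygon, stroke `#ff0000` → score (S613, F1386). Machine vertices: (66.381,220.693) → (203.689,135.072) → (230.253,210.374) → (100.017,242.308) → (40.285,25.130) → (66.381,220.693). Closed: final G1 returns to the first vertex.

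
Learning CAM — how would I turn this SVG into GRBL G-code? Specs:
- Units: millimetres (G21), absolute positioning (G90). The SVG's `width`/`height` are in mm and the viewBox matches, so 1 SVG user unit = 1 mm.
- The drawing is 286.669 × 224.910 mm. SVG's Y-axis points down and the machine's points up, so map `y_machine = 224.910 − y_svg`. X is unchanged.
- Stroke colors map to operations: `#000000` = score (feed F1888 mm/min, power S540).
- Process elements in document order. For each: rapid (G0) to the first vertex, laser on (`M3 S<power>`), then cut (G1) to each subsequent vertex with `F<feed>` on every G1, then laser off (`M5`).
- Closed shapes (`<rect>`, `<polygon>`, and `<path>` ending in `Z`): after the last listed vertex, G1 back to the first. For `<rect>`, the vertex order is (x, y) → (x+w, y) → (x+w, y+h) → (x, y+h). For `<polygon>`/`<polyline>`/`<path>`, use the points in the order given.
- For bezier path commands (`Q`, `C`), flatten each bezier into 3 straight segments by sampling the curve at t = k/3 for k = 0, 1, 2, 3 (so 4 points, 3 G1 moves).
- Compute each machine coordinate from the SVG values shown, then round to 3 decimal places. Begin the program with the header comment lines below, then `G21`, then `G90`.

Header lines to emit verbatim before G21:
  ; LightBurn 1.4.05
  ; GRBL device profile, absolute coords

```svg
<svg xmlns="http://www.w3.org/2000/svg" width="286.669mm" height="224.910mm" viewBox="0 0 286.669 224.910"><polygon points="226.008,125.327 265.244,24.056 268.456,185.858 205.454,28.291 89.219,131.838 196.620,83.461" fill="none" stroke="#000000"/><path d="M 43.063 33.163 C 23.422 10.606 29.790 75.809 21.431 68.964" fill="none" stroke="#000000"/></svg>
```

; LightBurn 1.4.05
; GRBL device profile, absolute coords
G21
G90
G0 X226.008 Y99.583
M3 S540
G1 X265.244 Y200.854 F1888
G1 X268.456 Y39.052 F1888
G1 X205.454 Y196.619 F1888
G1 X89.219 Y93.072 F1888
G1 X196.620 Y141.449 F1888
G1 X226.008 Y99.583 F1888
M5
G0 X43.063 Y191.747
M3 S540
G1 X30.583 Y190.969 F1888
G1 X26.390 Y167.198 F1888
G1 X21.431 Y155.946 F1888
M5

viewBox `0 0 286.669 224.910` with mm width/height → 1 unit = 1 mm. Flip: y_m = 224.910 − y_svg.

**Shape 1** — `<polygon>` closed polygon, stroke `#000000` → score (S540, F1888). Machine vertices: (226.008,99.583) → (265.244,200.854) → (268.456,39.052) → (205.454,196.619) → (89.219,93.072) → (196.620,141.449) → (226.008,99.583). Closed: final G1 returns to the first vertex.

**Shape 2** — `<path>` cubic bezier, stroke `#000000` → score (S540, F1888). Control points (SVG): P0=(43.063,33.163), P1=(23.422,10.606), P2=(29.790,75.809), P3=(21.431,68.964); sampled at t=k/3. Machine vertices: (43.063,191.747) → (30.583,190.969) → (26.390,167.198) → (21.431,155.946). Open path.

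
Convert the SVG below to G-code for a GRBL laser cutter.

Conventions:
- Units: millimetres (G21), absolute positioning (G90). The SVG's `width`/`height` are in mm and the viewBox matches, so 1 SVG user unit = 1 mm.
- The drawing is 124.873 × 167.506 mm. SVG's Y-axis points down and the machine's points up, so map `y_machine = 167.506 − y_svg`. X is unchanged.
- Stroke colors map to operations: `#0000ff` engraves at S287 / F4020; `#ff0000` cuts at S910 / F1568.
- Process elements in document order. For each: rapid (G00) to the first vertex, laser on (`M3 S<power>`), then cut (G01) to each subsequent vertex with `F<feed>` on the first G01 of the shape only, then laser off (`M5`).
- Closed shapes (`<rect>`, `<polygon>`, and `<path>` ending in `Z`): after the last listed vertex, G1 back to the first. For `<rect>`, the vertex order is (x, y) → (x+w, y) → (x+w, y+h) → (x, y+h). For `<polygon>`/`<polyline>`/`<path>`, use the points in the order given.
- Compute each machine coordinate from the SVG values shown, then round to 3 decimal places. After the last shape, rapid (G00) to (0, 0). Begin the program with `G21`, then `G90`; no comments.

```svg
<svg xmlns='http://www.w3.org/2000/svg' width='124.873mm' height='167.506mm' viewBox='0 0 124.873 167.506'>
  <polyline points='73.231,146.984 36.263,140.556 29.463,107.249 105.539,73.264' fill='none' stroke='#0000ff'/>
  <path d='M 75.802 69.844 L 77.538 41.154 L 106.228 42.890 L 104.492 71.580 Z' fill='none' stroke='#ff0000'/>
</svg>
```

G21
G90
G00 X73.231 Y20.522
M3 S287
G01 X36.263 Y26.950 F4020
G01 X29.463 Y60.257
G01 X105.539 Y94.242
M5
G00 X75.802 Y97.662
M3 S910
G01 X77.538 Y126.352 F1568
G01 X106.228 Y124.616
G01 X104.492 Y95.926
G01 X75.802 Y97.662
M5
G00 X0.000 Y0.000

1 u = 1 mm; y_m = 167.506 − y.

[1] `<polyline>` open polyline, #0000ff→engrave S287 F4020: (73.231,20.522) → (36.263,26.950) → (29.463,60.257) → (105.539,94.242)

[2] `<path>` regular polygon, #ff0000→cut S910 F1568: (75.802,97.662) → (77.538,126.352) → (106.228,124.616) → (104.492,95.926) → (75.802,97.662) (closed)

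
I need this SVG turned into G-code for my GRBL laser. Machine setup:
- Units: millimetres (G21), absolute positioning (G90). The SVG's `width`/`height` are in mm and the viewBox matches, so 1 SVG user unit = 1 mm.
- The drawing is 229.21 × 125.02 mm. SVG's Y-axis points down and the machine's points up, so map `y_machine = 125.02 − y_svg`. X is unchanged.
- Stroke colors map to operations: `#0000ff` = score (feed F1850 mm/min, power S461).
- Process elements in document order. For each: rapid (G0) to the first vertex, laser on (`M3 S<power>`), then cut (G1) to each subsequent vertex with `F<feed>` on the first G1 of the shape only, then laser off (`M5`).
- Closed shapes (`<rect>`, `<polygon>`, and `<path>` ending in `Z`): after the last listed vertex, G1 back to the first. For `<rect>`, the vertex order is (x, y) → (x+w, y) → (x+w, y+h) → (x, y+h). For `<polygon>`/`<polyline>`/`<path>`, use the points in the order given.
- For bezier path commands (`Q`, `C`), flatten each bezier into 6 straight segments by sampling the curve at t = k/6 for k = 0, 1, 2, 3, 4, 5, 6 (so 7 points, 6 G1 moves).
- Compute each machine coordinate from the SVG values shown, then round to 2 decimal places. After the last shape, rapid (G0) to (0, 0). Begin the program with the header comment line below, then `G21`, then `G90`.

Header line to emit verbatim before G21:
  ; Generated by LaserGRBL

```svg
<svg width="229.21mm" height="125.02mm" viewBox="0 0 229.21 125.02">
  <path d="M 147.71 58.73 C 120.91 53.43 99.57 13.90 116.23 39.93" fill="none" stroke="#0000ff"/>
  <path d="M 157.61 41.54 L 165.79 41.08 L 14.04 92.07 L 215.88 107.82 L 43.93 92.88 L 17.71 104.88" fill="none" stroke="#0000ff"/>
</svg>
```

; Generated by LaserGRBL
G21
G90
G0 X147.71 Y66.29
M3 S461
G1 X134.92 Y71.33 F1850
G1 X123.94 Y79.30
G1 X115.67 Y87.44
G1 X111.03 Y92.96
G1 X110.92 Y93.10
G1 X116.23 Y85.09
M5
G0 X157.61 Y83.48
M3 S461
G1 X165.79 Y83.94 F1850
G1 X14.04 Y32.95
G1 X215.88 Y17.20
G1 X43.93 Y32.14
G1 X17.71 Y20.14
M5
G0 X0.00 Y0.00

viewBox `0 0 229.21 125.02` with mm width/height → 1 unit = 1 mm. Flip: y_m = 125.02 − y_svg.

**Shape 1** — `<path>` cubic bezier, stroke `#0000ff` → score (S461, F1850). Control points (SVG): P0=(147.71,58.73), P1=(120.91,53.43), P2=(99.57,13.90), P3=(116.23,39.93); sampled at t=k/6. Machine vertices: (147.71,66.29) → (134.92,71.33) → (123.94,79.30) → (115.67,87.44) → (111.03,92.96) → (110.92,93.10) → (116.23,85.09). Open path.

**Shape 2** — `<path>` open polyline, stroke `#0000ff` → score (S461, F1850). Machine vertices: (157.61,83.48) → (165.79,83.94) → (14.04,32.95) → (215.88,17.20) → (43.93,32.14) → (17.71,20.14). Open path.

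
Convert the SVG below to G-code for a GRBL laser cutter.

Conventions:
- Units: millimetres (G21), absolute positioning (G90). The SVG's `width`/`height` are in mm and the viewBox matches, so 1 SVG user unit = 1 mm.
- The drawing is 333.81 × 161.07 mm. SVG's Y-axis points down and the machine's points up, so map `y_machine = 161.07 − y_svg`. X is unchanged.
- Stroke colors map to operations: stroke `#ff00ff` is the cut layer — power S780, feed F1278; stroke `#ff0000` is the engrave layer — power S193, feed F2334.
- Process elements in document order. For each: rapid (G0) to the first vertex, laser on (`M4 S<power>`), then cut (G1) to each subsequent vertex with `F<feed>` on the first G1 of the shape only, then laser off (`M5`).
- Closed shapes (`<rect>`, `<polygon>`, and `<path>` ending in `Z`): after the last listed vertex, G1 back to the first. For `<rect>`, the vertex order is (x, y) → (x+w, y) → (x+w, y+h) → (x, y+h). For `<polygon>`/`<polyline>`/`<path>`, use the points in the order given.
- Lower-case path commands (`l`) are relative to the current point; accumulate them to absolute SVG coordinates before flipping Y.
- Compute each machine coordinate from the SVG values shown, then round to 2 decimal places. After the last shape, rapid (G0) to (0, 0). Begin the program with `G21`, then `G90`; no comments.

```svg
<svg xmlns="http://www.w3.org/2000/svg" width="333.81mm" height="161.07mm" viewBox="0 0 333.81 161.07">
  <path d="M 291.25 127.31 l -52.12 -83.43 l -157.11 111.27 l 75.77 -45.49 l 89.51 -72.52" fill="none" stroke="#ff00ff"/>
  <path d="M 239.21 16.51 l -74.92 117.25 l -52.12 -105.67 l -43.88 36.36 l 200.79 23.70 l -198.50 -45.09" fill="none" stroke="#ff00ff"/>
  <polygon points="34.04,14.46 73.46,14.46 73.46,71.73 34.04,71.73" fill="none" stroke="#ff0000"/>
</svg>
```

G21
G90
G0 X291.25 Y33.76
M4 S780
G1 X239.13 Y117.19 F1278
G1 X82.02 Y5.92
G1 X157.79 Y51.41
G1 X247.30 Y123.93
M5
G0 X239.21 Y144.56
M4 S780
G1 X164.29 Y27.31 F1278
G1 X112.17 Y132.98
G1 X68.29 Y96.62
G1 X269.08 Y72.92
G1 X70.58 Y118.01
M5
G0 X34.04 Y146.61
M4 S193
G1 X73.46 Y146.61 F2334
G1 X73.46 Y89.34
G1 X34.04 Y89.34
G1 X34.04 Y146.61
M5
G0 X0.00 Y0.00

viewBox `0 0 333.81 161.07` with mm width/height → 1 unit = 1 mm. Flip: y_m = 161.07 − y_svg.

**Shape 1** — `<path>` open polyline, stroke `#ff00ff` → cut (S780, F1278). Machine vertices: (291.25,33.76) → (239.13,117.19) → (82.02,5.92) → (157.79,51.41) → (247.30,123.93). Open path.

**Shape 2** — `<path>` open polyline, stroke `#ff00ff` → cut (S780, F1278). Machine vertices: (239.21,144.56) → (164.29,27.31) → (112.17,132.98) → (68.29,96.62) → (269.08,72.92) → (70.58,118.01). Open path.

**Shape 3** — `<polygon>` rectangle, stroke `#ff0000` → engrave (S193, F2334). Machine vertices: (34.04,146.61) → (73.46,146.61) → (73.46,89.34) → (34.04,89.34) → (34.04,146.61). Closed: final G1 returns to the first vertex.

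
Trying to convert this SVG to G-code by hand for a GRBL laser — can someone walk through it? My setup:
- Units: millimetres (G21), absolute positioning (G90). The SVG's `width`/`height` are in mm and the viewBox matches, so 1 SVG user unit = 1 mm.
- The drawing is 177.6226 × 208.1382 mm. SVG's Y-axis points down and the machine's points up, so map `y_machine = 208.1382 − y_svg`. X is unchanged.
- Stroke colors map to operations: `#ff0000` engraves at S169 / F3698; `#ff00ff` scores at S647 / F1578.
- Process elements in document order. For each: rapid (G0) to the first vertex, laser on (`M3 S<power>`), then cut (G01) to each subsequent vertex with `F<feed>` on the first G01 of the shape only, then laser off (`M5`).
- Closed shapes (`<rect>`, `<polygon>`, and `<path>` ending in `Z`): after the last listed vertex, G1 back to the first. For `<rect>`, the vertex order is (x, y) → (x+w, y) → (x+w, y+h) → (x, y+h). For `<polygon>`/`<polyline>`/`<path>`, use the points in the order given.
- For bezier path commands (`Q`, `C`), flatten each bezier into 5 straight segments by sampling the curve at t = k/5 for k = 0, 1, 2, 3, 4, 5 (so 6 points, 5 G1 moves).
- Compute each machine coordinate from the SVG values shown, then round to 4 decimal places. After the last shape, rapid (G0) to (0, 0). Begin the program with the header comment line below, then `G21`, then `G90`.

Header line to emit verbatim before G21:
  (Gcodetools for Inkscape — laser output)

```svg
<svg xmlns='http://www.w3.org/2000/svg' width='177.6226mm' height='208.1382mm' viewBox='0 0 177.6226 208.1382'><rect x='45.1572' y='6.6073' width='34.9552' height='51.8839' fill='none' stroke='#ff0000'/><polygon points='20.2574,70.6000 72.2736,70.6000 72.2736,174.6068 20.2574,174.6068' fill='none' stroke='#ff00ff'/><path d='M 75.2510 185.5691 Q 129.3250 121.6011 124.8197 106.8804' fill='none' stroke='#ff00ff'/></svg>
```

(Gcodetools for Inkscape — laser output)
G21
G90
G0 X45.1572 Y201.5309
M3 S169
G01 X80.1124 Y201.5309 F3698
G01 X80.1124 Y149.6470
G01 X45.1572 Y149.6470
G01 X45.1572 Y201.5309
M5
G0 X20.2574 Y137.5382
M3 S647
G01 X72.2736 Y137.5382 F1578
G01 X72.2736 Y33.5314
G01 X20.2574 Y33.5314
G01 X20.2574 Y137.5382
M5
G0 X75.2510 Y22.5691
M3 S647
G01 X94.5374 Y46.1864 F1578
G01 X109.1375 Y65.8639
G01 X119.0513 Y81.6017
G01 X124.2786 Y93.3996
G01 X124.8197 Y101.2578
M5
G0 X0.0000 Y0.0000

1 u = 1 mm; y_m = 208.1382 − y.

[1] `<rect>` rectangle, #ff0000→engrave S169 F3698: (45.1572,201.5309) → (80.1124,201.5309) → (80.1124,149.6470) → (45.1572,149.6470) → (45.1572,201.5309) (closed)

[2] `<polygon>` rectangle, #ff00ff→score S647 F1578: (20.2574,137.5382) → (72.2736,137.5382) → (72.2736,33.5314) → (20.2574,33.5314) → (20.2574,137.5382) (closed)

[3] `<path>` quadratic bezier, #ff00ff→score S647 F1578: (75.2510,22.5691) → (94.5374,46.1864) → (109.1375,65.8639) → (119.0513,81.6017) → (124.2786,93.3996) → (124.8197,101.2578)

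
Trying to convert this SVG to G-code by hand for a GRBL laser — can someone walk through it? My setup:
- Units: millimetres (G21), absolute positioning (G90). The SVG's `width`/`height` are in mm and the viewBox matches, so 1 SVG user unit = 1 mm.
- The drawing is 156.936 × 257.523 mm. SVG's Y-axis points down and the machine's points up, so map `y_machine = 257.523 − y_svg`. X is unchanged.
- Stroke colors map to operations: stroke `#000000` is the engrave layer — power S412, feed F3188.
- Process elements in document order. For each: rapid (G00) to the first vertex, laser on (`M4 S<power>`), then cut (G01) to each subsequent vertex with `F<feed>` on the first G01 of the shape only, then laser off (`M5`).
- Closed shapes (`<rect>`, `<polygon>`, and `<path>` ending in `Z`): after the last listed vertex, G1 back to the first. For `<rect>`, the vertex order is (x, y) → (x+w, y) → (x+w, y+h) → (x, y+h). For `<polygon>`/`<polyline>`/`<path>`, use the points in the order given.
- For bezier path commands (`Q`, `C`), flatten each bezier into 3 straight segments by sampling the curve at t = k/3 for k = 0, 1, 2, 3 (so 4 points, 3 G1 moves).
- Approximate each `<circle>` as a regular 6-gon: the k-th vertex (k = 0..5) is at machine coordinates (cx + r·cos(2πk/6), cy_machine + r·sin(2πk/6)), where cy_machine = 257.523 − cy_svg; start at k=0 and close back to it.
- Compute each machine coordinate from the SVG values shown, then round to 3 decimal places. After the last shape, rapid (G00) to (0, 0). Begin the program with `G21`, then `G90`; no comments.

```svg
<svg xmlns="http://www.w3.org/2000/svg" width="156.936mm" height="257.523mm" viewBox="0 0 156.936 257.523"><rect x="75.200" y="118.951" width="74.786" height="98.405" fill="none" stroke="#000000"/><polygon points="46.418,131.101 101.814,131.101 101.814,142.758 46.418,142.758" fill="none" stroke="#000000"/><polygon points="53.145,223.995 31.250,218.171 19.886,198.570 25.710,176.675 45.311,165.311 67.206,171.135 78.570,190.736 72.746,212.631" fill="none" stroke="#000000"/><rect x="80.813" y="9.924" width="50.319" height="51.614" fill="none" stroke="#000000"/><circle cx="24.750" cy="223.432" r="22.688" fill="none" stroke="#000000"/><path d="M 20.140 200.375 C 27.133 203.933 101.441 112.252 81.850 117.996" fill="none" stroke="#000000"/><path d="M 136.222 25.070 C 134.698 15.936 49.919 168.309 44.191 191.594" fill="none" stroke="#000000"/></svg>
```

Since the viewBox matches the mm dimensions, user units are millimetres directly. The only transform is the Y-flip y_m = 257.523 − y_svg.

Shape 1 is a rectangle drawn with `<rect>`. Its stroke #000000 means engrave at S412, F3188. After flipping Y the toolpath is (75.200,138.572) → (149.986,138.572) → (149.986,40.167) → (75.200,40.167) → (75.200,138.572), returning to the start.

Shape 2 is a rectangle drawn with `<polygon>`. Its stroke #000000 means engrave at S412, F3188. After flipping Y the toolpath is (46.418,126.422) → (101.814,126.422) → (101.814,114.765) → (46.418,114.765) → (46.418,126.422), returning to the start.

Shape 3 is a regular polygon drawn with `<polygon>`. Its stroke #000000 means engrave at S412, F3188. After flipping Y the toolpath is (53.145,33.528) → (31.250,39.352) → (19.886,58.953) → (25.710,80.848) → (45.311,92.212) → (67.206,86.388) → (78.570,66.787) → (72.746,44.892) → (53.145,33.528), returning to the start.

Shape 4 is a rectangle drawn with `<rect>`. Its stroke #000000 means engrave at S412, F3188. After flipping Y the toolpath is (80.813,247.599) → (131.132,247.599) → (131.132,195.985) → (80.813,195.985) → (80.813,247.599), returning to the start.

Shape 5 is a circle drawn with `<circle>`. Its stroke #000000 means engrave at S412, F3188. After flipping Y the toolpath is (47.438,34.091) → (36.094,53.739) → (13.406,53.739) → (2.062,34.091) → (13.406,14.443) → (36.094,14.443) → (47.438,34.091), returning to the start.

Shape 6 is a cubic bezier drawn with `<path>`. Its stroke #000000 means engrave at S412, F3188. After flipping Y the toolpath is (20.140,57.148) → (43.600,78.201) → (76.112,119.932) → (81.850,139.527).

Shape 7 is a cubic bezier drawn with `<path>`. Its stroke #000000 means engrave at S412, F3188. After flipping Y the toolpath is (136.222,232.453) → (112.958,198.514) → (70.258,121.481) → (44.191,65.929).

G21
G90
G00 X75.200 Y138.572
M4 S412
G01 X149.986 Y138.572 F3188
G01 X149.986 Y40.167
G01 X75.200 Y40.167
G01 X75.200 Y138.572
M5
G00 X46.418 Y126.422
M4 S412
G01 X101.814 Y126.422 F3188
G01 X101.814 Y114.765
G01 X46.418 Y114.765
G01 X46.418 Y126.422
M5
G00 X53.145 Y33.528
M4 S412
G01 X31.250 Y39.352 F3188
G01 X19.886 Y58.953
G01 X25.710 Y80.848
G01 X45.311 Y92.212
G01 X67.206 Y86.388
G01 X78.570 Y66.787
G01 X72.746 Y44.892
G01 X53.145 Y33.528
M5
G00 X80.813 Y247.599
M4 S412
G01 X131.132 Y247.599 F3188
G01 X131.132 Y195.985
G01 X80.813 Y195.985
G01 X80.813 Y247.599
M5
G00 X47.438 Y34.091
M4 S412
G01 X36.094 Y53.739 F3188
G01 X13.406 Y53.739
G01 X2.062 Y34.091
G01 X13.406 Y14.443
G01 X36.094 Y14.443
G01 X47.438 Y34.091
M5
G00 X20.140 Y57.148
M4 S412
G01 X43.600 Y78.201 F3188
G01 X76.112 Y119.932
G01 X81.850 Y139.527
M5
G00 X136.222 Y232.453
M4 S412
G01 X112.958 Y198.514 F3188
G01 X70.258 Y121.481
G01 X44.191 Y65.929
M5
G00 X0.000 Y0.000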